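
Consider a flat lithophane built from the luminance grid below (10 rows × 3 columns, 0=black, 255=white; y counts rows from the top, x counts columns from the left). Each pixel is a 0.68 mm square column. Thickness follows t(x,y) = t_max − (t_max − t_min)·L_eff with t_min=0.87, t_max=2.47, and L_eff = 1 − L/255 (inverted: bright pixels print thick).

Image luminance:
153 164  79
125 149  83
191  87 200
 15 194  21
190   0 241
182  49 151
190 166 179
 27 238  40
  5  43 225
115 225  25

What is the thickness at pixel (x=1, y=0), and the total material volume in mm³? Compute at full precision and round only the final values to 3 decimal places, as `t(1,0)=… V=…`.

t(1,0)=1.899 V=22.954

span = t_max - t_min = 2.47 - 0.87 = 1.600
L(1,0) = 164, L_eff = 1 - 164/255 = 0.356863 (inverted)
t(1,0) = 2.47 - 1.600·0.356863 = 1.899
Σt over all 10·3 pixels = 126587/2550 ≈ 49.6419608
V = pitch²·Σt = 0.68²·126587/2550 = 22.954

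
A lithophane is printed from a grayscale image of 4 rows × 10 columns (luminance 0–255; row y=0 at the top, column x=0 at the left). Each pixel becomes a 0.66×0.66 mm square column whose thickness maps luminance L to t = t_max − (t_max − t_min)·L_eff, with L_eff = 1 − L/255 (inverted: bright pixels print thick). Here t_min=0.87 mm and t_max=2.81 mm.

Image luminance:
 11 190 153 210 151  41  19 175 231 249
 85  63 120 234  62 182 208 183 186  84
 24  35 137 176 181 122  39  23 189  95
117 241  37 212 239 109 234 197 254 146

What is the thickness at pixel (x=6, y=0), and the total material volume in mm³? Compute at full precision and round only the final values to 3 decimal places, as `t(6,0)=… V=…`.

t(6,0)=1.015 V=33.863

span = t_max - t_min = 2.81 - 0.87 = 1.940
L(6,0) = 19, L_eff = 1 - 19/255 = 0.925490 (inverted)
t(6,0) = 2.81 - 1.940·0.925490 = 1.015
Σt over all 4·10 pixels = 29152/375 ≈ 77.7386667
V = pitch²·Σt = 0.66²·29152/375 = 33.863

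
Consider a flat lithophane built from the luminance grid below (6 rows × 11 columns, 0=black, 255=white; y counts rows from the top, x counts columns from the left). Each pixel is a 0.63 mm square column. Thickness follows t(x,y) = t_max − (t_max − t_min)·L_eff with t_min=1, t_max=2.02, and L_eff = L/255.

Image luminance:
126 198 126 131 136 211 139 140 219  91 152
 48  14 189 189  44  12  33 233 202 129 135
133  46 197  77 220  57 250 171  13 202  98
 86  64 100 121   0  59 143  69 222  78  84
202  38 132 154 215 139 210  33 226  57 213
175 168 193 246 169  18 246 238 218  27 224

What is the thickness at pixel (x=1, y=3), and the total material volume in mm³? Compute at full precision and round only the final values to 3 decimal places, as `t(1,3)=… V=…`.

span = t_max - t_min = 2.02 - 1 = 1.020
L(1,3) = 64, L_eff = 64/255 = 0.250980
t(1,3) = 2.02 - 1.020·0.250980 = 1.764
Σt over all 6·11 pixels = 97.608
V = pitch²·Σt = 0.63²·97.608 = 38.741

t(1,3)=1.764 V=38.741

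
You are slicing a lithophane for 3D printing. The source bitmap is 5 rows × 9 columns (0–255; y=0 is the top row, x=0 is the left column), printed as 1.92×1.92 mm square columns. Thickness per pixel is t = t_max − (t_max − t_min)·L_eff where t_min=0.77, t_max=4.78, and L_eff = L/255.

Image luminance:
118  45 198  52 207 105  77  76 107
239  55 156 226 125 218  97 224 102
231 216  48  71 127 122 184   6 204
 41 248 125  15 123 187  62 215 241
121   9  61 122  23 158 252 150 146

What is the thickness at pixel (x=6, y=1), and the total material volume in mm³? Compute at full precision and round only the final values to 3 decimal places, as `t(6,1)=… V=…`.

span = t_max - t_min = 4.78 - 0.77 = 4.010
L(6,1) = 97, L_eff = 97/255 = 0.380392
t(6,1) = 4.78 - 4.010·0.380392 = 3.255
Σt over all 5·9 pixels = 621023/5100 ≈ 121.7692157
V = pitch²·Σt = 1.92²·621023/5100 = 448.890

t(6,1)=3.255 V=448.890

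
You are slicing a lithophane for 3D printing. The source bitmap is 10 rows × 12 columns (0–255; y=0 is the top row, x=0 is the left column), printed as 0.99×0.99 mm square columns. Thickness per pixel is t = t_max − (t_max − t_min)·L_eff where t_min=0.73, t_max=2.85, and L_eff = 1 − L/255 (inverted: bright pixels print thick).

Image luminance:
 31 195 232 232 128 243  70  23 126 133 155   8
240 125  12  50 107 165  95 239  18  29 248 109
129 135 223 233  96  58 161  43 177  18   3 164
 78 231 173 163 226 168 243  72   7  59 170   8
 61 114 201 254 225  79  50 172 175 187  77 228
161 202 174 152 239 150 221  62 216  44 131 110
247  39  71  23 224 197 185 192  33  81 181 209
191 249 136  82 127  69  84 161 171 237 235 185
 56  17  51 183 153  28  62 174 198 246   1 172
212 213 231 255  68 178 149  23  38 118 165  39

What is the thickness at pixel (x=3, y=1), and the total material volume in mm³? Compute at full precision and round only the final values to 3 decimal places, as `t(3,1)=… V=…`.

t(3,1)=1.146 V=219.285

span = t_max - t_min = 2.85 - 0.73 = 2.120
L(3,1) = 50, L_eff = 1 - 50/255 = 0.803922 (inverted)
t(3,1) = 2.85 - 2.120·0.803922 = 1.146
Σt over all 10·12 pixels = 57053/255 ≈ 223.7372549
V = pitch²·Σt = 0.99²·57053/255 = 219.285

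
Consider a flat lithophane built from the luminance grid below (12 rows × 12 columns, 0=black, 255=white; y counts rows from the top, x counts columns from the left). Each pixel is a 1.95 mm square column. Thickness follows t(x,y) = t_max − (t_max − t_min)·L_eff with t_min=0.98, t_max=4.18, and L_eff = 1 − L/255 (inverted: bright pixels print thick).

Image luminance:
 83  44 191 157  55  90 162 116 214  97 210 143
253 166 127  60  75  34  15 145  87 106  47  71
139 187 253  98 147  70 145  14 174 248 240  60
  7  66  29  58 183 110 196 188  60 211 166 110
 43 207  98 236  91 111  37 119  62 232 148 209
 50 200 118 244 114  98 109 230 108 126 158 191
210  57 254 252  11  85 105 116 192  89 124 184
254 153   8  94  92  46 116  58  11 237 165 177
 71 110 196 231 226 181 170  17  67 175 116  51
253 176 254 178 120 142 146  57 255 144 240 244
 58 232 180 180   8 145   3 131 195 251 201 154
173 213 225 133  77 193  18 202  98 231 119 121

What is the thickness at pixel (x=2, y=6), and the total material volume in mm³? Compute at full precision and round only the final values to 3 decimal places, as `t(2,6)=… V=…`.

t(2,6)=4.167 V=1476.503

span = t_max - t_min = 4.18 - 0.98 = 3.200
L(2,6) = 254, L_eff = 1 - 254/255 = 0.003922 (inverted)
t(2,6) = 4.18 - 3.200·0.003922 = 4.167
Σt over all 12·12 pixels = 99016/255 ≈ 388.2980392
V = pitch²·Σt = 1.95²·99016/255 = 1476.503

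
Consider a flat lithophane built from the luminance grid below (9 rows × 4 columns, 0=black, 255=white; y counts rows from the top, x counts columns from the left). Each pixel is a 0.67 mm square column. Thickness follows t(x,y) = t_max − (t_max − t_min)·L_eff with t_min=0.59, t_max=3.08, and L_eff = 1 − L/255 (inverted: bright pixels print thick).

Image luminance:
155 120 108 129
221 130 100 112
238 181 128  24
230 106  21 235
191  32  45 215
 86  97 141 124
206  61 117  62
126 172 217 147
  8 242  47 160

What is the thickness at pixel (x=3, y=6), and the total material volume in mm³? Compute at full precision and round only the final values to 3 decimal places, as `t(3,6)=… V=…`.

t(3,6)=1.195 V=30.286

span = t_max - t_min = 3.08 - 0.59 = 2.490
L(3,6) = 62, L_eff = 1 - 62/255 = 0.756863 (inverted)
t(3,6) = 3.08 - 2.490·0.756863 = 1.195
Σt over all 9·4 pixels = 286731/4250 ≈ 67.4661176
V = pitch²·Σt = 0.67²·286731/4250 = 30.286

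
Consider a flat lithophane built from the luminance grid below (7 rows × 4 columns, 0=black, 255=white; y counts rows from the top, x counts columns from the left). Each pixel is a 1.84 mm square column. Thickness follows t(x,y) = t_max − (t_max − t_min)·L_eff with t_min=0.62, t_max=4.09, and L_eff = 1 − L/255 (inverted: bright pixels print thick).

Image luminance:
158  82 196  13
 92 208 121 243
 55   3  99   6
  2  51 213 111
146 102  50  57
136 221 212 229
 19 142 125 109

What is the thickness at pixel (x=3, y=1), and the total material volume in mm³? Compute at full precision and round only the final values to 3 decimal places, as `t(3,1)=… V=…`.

t(3,1)=3.927 V=206.246

span = t_max - t_min = 4.09 - 0.62 = 3.470
L(3,1) = 243, L_eff = 1 - 243/255 = 0.047059 (inverted)
t(3,1) = 4.09 - 3.470·0.047059 = 3.927
Σt over all 7·4 pixels = 517809/8500 ≈ 60.9187059
V = pitch²·Σt = 1.84²·517809/8500 = 206.246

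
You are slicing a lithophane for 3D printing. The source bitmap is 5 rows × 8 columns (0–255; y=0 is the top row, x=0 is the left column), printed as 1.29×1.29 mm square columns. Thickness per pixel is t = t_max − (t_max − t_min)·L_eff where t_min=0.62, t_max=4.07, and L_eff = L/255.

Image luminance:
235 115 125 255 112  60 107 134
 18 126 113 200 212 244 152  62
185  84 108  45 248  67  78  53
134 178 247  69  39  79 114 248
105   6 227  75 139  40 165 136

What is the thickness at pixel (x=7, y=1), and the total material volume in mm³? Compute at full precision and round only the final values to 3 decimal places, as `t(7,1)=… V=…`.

t(7,1)=3.231 V=155.215

span = t_max - t_min = 4.07 - 0.62 = 3.450
L(7,1) = 62, L_eff = 62/255 = 0.243137
t(7,1) = 4.07 - 3.450·0.243137 = 3.231
Σt over all 5·8 pixels = 158563/1700 ≈ 93.2723529
V = pitch²·Σt = 1.29²·158563/1700 = 155.215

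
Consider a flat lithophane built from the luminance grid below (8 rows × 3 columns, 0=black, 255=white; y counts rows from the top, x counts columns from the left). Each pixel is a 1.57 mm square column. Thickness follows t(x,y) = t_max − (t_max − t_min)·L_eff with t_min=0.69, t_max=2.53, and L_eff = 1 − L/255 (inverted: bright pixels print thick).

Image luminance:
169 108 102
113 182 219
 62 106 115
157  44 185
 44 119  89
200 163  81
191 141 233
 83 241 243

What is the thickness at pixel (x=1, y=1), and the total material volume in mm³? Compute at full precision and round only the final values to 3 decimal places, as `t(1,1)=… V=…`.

t(1,1)=2.003 V=101.113

span = t_max - t_min = 2.53 - 0.69 = 1.840
L(1,1) = 182, L_eff = 1 - 182/255 = 0.286275 (inverted)
t(1,1) = 2.53 - 1.840·0.286275 = 2.003
Σt over all 8·3 pixels = 17434/425 ≈ 41.0211765
V = pitch²·Σt = 1.57²·17434/425 = 101.113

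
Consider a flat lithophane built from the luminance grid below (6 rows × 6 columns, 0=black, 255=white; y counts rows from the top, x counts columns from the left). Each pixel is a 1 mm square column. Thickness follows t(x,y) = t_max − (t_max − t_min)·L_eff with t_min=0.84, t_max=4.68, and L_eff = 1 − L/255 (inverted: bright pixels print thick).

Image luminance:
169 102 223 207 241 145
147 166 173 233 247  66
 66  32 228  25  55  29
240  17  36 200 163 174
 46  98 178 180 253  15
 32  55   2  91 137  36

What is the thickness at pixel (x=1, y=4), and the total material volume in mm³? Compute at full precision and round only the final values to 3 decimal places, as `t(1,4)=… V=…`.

span = t_max - t_min = 4.68 - 0.84 = 3.840
L(1,4) = 98, L_eff = 1 - 98/255 = 0.615686 (inverted)
t(1,4) = 4.68 - 3.840·0.615686 = 2.316
Σt over all 6·6 pixels = 208484/2125 ≈ 98.1101176
V = pitch²·Σt = 1²·208484/2125 = 98.110

t(1,4)=2.316 V=98.110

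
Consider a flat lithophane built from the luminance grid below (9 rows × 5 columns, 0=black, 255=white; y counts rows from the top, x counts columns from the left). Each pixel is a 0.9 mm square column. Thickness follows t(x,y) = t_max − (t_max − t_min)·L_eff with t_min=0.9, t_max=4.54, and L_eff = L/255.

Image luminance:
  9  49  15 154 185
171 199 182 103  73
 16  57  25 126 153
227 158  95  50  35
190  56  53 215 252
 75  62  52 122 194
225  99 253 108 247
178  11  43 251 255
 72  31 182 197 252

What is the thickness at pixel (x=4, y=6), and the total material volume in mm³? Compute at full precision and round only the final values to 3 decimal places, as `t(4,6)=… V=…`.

t(4,6)=1.014 V=98.919

span = t_max - t_min = 4.54 - 0.9 = 3.640
L(4,6) = 247, L_eff = 247/255 = 0.968627
t(4,6) = 4.54 - 3.640·0.968627 = 1.014
Σt over all 9·5 pixels = 519017/4250 ≈ 122.1216471
V = pitch²·Σt = 0.9²·519017/4250 = 98.919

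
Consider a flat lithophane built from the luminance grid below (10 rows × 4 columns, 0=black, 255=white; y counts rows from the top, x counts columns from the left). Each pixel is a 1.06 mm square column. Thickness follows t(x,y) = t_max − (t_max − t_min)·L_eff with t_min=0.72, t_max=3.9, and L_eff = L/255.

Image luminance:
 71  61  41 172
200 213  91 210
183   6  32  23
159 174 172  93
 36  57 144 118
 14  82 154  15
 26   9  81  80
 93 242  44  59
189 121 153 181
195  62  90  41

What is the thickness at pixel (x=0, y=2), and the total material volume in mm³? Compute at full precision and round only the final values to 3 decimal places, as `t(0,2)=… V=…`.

t(0,2)=1.618 V=116.614

span = t_max - t_min = 3.9 - 0.72 = 3.180
L(0,2) = 183, L_eff = 183/255 = 0.717647
t(0,2) = 3.9 - 3.180·0.717647 = 1.618
Σt over all 10·4 pixels = 441089/4250 ≈ 103.7856471
V = pitch²·Σt = 1.06²·441089/4250 = 116.614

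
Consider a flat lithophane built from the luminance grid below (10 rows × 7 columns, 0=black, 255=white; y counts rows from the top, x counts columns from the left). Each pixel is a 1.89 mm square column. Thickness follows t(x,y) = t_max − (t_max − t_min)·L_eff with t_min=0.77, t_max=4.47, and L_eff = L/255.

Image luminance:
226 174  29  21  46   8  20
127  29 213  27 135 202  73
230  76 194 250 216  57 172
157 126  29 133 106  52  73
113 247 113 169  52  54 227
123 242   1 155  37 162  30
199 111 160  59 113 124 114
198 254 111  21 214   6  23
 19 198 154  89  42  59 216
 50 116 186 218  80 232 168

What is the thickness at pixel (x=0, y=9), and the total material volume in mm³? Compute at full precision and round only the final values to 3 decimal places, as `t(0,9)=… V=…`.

t(0,9)=3.745 V=679.224

span = t_max - t_min = 4.47 - 0.77 = 3.700
L(0,9) = 50, L_eff = 50/255 = 0.196078
t(0,9) = 4.47 - 3.700·0.196078 = 3.745
Σt over all 10·7 pixels = 6465/34 ≈ 190.1470588
V = pitch²·Σt = 1.89²·6465/34 = 679.224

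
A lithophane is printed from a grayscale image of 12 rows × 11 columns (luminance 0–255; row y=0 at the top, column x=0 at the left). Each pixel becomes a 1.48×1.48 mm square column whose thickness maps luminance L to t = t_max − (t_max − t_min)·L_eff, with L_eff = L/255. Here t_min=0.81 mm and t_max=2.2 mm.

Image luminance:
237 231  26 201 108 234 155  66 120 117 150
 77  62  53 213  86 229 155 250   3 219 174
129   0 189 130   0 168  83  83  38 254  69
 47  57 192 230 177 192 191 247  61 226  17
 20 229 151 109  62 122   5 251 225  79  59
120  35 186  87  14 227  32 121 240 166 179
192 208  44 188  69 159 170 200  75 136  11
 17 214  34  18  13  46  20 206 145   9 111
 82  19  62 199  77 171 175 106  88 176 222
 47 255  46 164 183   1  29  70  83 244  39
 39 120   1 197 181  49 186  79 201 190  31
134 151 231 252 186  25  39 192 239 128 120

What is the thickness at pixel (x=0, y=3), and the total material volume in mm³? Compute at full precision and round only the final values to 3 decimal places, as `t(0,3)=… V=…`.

t(0,3)=1.944 V=439.575

span = t_max - t_min = 2.2 - 0.81 = 1.390
L(0,3) = 47, L_eff = 47/255 = 0.184314
t(0,3) = 2.2 - 1.390·0.184314 = 1.944
Σt over all 12·11 pixels = 5117399/25500 ≈ 200.6823137
V = pitch²·Σt = 1.48²·5117399/25500 = 439.575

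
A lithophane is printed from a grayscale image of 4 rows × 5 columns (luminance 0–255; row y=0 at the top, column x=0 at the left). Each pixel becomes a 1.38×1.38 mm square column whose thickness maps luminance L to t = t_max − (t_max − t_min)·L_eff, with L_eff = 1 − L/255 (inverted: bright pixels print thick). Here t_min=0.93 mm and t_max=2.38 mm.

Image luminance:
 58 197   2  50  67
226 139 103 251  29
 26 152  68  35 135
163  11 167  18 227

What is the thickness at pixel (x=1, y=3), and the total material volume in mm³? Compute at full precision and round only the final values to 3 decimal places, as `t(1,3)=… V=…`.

t(1,3)=0.993 V=58.423

span = t_max - t_min = 2.38 - 0.93 = 1.450
L(1,3) = 11, L_eff = 1 - 11/255 = 0.956863 (inverted)
t(1,3) = 2.38 - 1.450·0.956863 = 0.993
Σt over all 4·5 pixels = 13038/425 ≈ 30.6776471
V = pitch²·Σt = 1.38²·13038/425 = 58.423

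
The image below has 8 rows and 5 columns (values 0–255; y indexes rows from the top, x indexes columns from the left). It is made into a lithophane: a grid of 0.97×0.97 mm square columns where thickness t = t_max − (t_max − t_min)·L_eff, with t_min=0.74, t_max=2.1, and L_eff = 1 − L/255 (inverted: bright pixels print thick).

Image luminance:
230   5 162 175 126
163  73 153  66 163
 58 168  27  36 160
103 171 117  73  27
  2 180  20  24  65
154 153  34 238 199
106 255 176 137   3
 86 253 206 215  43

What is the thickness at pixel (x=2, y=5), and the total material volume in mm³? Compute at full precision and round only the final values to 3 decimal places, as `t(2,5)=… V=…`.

t(2,5)=0.921 V=51.963

span = t_max - t_min = 2.1 - 0.74 = 1.360
L(2,5) = 34, L_eff = 1 - 34/255 = 0.866667 (inverted)
t(2,5) = 2.1 - 1.360·0.866667 = 0.921
Σt over all 8·5 pixels = 4142/75 ≈ 55.2266667
V = pitch²·Σt = 0.97²·4142/75 = 51.963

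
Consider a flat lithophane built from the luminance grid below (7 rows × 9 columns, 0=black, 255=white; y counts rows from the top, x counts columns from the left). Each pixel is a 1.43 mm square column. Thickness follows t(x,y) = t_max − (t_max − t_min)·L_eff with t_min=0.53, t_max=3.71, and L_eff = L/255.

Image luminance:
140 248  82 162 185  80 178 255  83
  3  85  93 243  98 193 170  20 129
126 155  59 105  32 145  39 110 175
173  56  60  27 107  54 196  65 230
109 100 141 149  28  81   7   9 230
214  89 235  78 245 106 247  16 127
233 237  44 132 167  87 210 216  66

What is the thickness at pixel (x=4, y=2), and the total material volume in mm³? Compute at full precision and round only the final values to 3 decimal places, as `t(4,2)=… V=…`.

span = t_max - t_min = 3.71 - 0.53 = 3.180
L(4,2) = 32, L_eff = 32/255 = 0.125490
t(4,2) = 3.71 - 3.180·0.125490 = 3.311
Σt over all 7·9 pixels = 1142521/8500 ≈ 134.4142353
V = pitch²·Σt = 1.43²·1142521/8500 = 274.864

t(4,2)=3.311 V=274.864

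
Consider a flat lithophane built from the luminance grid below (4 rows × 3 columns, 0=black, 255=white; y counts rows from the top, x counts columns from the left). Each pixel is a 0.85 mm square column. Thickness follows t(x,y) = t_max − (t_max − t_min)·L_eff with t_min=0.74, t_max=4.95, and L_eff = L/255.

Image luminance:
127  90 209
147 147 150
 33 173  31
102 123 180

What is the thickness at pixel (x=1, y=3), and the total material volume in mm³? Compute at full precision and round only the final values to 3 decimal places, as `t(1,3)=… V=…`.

t(1,3)=2.919 V=24.881

span = t_max - t_min = 4.95 - 0.74 = 4.210
L(1,3) = 123, L_eff = 123/255 = 0.482353
t(1,3) = 4.95 - 4.210·0.482353 = 2.919
Σt over all 4·3 pixels = 73179/2125 ≈ 34.4371765
V = pitch²·Σt = 0.85²·73179/2125 = 24.881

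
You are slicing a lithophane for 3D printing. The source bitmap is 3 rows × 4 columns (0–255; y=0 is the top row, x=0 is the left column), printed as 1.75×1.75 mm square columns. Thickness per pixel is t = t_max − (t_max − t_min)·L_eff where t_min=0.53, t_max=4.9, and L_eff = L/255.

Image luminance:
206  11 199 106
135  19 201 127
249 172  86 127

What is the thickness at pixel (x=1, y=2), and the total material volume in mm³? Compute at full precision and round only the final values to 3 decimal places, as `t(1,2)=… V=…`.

span = t_max - t_min = 4.9 - 0.53 = 4.370
L(1,2) = 172, L_eff = 172/255 = 0.674510
t(1,2) = 4.9 - 4.370·0.674510 = 1.952
Σt over all 3·4 pixels = 130599/4250 ≈ 30.7291765
V = pitch²·Σt = 1.75²·130599/4250 = 94.108

t(1,2)=1.952 V=94.108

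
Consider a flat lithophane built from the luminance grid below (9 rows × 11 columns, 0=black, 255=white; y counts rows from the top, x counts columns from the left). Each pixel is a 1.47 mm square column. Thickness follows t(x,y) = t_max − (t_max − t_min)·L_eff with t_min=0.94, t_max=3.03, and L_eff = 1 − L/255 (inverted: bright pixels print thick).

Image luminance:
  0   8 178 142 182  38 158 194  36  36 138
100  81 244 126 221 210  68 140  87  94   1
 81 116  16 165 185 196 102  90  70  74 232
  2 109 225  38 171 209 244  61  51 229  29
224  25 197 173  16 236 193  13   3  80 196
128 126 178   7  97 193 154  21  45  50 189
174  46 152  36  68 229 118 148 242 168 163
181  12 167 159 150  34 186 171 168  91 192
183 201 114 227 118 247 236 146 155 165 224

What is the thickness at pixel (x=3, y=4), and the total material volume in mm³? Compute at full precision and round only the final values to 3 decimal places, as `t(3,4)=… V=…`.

span = t_max - t_min = 3.03 - 0.94 = 2.090
L(3,4) = 173, L_eff = 1 - 173/255 = 0.321569 (inverted)
t(3,4) = 3.03 - 2.090·0.321569 = 2.358
Σt over all 9·11 pixels = 841093/4250 ≈ 197.9042353
V = pitch²·Σt = 1.47²·841093/4250 = 427.651

t(3,4)=2.358 V=427.651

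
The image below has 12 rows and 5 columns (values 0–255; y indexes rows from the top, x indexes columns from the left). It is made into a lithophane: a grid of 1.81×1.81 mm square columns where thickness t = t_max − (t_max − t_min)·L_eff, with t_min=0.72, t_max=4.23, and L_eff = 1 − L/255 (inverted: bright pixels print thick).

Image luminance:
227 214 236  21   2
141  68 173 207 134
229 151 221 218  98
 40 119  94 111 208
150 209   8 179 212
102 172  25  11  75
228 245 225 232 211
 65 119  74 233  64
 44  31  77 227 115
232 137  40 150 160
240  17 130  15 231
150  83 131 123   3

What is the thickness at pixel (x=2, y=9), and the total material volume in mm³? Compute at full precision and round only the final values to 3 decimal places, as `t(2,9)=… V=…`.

span = t_max - t_min = 4.23 - 0.72 = 3.510
L(2,9) = 40, L_eff = 1 - 40/255 = 0.843137 (inverted)
t(2,9) = 4.23 - 3.510·0.843137 = 1.271
Σt over all 12·5 pixels = 1313379/8500 ≈ 154.5151765
V = pitch²·Σt = 1.81²·1313379/8500 = 506.207

t(2,9)=1.271 V=506.207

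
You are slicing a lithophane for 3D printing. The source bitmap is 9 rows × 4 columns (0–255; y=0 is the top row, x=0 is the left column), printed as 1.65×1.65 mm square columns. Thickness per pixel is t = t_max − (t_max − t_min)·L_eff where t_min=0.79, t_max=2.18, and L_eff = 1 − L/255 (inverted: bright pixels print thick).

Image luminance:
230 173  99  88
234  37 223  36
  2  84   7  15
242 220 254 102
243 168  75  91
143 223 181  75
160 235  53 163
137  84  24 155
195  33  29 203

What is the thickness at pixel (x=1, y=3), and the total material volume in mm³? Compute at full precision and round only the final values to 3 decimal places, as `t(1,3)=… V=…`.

span = t_max - t_min = 2.18 - 0.79 = 1.390
L(1,3) = 220, L_eff = 1 - 220/255 = 0.137255 (inverted)
t(1,3) = 2.18 - 1.390·0.137255 = 1.989
Σt over all 9·4 pixels = 115062/2125 ≈ 54.1468235
V = pitch²·Σt = 1.65²·115062/2125 = 147.415

t(1,3)=1.989 V=147.415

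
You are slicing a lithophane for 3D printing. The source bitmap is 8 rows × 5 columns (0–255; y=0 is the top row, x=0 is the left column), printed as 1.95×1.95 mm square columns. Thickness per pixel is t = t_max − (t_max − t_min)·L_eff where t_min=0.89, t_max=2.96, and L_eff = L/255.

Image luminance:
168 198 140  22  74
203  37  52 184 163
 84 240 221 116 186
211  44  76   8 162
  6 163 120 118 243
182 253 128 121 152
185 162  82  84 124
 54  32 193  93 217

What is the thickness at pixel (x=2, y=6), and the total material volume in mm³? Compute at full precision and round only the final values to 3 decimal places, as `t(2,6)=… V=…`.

t(2,6)=2.294 V=286.588

span = t_max - t_min = 2.96 - 0.89 = 2.070
L(2,6) = 82, L_eff = 82/255 = 0.321569
t(2,6) = 2.96 - 2.070·0.321569 = 2.294
Σt over all 8·5 pixels = 640631/8500 ≈ 75.3683529
V = pitch²·Σt = 1.95²·640631/8500 = 286.588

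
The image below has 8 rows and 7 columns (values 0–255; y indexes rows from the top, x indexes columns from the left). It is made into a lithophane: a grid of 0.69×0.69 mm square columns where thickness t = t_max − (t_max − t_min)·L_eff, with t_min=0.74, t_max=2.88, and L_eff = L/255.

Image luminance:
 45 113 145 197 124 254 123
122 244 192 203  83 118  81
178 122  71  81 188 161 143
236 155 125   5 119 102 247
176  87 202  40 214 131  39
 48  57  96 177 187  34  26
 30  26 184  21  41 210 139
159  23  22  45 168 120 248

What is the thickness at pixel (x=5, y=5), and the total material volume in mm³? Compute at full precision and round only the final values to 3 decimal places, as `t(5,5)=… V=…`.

t(5,5)=2.595 V=49.109

span = t_max - t_min = 2.88 - 0.74 = 2.140
L(5,5) = 34, L_eff = 34/255 = 0.133333
t(5,5) = 2.88 - 2.140·0.133333 = 2.595
Σt over all 8·7 pixels = 438377/4250 ≈ 103.1475294
V = pitch²·Σt = 0.69²·438377/4250 = 49.109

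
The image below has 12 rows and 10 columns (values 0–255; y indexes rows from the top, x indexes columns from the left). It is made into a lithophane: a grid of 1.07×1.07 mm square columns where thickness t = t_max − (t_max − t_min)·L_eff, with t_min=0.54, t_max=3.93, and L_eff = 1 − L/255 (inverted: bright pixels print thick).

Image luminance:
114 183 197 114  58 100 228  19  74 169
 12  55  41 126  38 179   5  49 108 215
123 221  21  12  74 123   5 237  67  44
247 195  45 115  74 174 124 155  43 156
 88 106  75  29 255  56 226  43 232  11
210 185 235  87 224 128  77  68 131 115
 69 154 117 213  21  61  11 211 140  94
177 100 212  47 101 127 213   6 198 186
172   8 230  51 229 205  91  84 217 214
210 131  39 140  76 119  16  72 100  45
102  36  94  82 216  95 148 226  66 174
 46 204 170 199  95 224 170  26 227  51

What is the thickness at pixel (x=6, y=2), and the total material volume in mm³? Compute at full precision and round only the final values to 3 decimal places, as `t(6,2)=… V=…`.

t(6,2)=0.606 V=294.551

span = t_max - t_min = 3.93 - 0.54 = 3.390
L(6,2) = 5, L_eff = 1 - 5/255 = 0.980392 (inverted)
t(6,2) = 3.93 - 3.390·0.980392 = 0.606
Σt over all 12·10 pixels = 1093407/4250 ≈ 257.2722353
V = pitch²·Σt = 1.07²·1093407/4250 = 294.551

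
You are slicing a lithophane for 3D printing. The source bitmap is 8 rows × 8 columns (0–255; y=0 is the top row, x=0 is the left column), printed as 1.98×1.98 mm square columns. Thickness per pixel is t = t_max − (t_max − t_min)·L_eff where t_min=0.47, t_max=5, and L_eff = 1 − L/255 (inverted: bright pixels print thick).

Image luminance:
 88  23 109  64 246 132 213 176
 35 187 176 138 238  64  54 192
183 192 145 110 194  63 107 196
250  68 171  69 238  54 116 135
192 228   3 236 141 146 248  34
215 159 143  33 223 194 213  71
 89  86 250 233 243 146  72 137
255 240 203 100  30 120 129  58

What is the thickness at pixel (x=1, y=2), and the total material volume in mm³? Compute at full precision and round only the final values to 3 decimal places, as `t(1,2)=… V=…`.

span = t_max - t_min = 5 - 0.47 = 4.530
L(1,2) = 192, L_eff = 1 - 192/255 = 0.247059 (inverted)
t(1,2) = 5 - 4.530·0.247059 = 3.881
Σt over all 8·8 pixels = 414844/2125 ≈ 195.2207059
V = pitch²·Σt = 1.98²·414844/2125 = 765.343

t(1,2)=3.881 V=765.343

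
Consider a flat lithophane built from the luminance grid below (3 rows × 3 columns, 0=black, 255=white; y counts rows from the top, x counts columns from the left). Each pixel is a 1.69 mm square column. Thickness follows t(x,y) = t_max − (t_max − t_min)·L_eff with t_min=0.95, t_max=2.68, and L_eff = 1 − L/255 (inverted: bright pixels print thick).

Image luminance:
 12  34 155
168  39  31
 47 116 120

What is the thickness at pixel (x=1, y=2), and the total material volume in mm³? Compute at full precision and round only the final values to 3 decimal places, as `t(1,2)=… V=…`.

span = t_max - t_min = 2.68 - 0.95 = 1.730
L(1,2) = 116, L_eff = 1 - 116/255 = 0.545098 (inverted)
t(1,2) = 2.68 - 1.730·0.545098 = 1.737
Σt over all 3·3 pixels = 342931/25500 ≈ 13.4482745
V = pitch²·Σt = 1.69²·342931/25500 = 38.410

t(1,2)=1.737 V=38.410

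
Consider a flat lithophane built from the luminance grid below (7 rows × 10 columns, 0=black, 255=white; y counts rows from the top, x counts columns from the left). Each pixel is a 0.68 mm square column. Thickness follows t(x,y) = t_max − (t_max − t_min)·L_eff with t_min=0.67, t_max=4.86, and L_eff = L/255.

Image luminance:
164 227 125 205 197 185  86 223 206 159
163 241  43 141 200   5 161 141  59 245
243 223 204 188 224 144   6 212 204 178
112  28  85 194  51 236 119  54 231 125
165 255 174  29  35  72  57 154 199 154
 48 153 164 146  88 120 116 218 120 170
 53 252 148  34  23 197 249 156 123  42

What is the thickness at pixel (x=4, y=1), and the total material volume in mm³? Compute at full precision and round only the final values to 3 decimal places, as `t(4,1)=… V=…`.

span = t_max - t_min = 4.86 - 0.67 = 4.190
L(4,1) = 200, L_eff = 200/255 = 0.784314
t(4,1) = 4.86 - 4.190·0.784314 = 1.574
Σt over all 7·10 pixels = 4421831/25500 ≈ 173.4051373
V = pitch²·Σt = 0.68²·4421831/25500 = 80.183

t(4,1)=1.574 V=80.183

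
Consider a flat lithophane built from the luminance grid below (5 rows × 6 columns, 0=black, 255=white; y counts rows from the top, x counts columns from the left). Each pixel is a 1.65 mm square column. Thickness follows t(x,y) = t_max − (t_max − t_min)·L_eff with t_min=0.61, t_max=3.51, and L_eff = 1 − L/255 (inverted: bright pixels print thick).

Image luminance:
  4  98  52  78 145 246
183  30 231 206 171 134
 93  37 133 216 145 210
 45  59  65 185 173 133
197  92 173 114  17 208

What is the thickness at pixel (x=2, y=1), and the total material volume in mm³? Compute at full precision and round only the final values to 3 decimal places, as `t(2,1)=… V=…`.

t(2,1)=3.237 V=169.737

span = t_max - t_min = 3.51 - 0.61 = 2.900
L(2,1) = 231, L_eff = 1 - 231/255 = 0.094118 (inverted)
t(2,1) = 3.51 - 2.900·0.094118 = 3.237
Σt over all 5·6 pixels = 26497/425 ≈ 62.3458824
V = pitch²·Σt = 1.65²·26497/425 = 169.737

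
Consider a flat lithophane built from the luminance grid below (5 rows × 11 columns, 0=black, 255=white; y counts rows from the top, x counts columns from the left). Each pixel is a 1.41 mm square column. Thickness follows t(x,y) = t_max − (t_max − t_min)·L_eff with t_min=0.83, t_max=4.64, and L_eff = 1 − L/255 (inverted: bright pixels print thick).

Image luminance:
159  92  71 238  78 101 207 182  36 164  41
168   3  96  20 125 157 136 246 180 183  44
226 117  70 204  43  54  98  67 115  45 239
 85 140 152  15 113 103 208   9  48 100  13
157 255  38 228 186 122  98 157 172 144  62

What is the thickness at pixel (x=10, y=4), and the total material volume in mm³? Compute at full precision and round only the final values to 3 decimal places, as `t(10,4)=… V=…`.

t(10,4)=1.756 V=287.104

span = t_max - t_min = 4.64 - 0.83 = 3.810
L(10,4) = 62, L_eff = 1 - 62/255 = 0.756863 (inverted)
t(10,4) = 4.64 - 3.810·0.756863 = 1.756
Σt over all 5·11 pixels = 245499/1700 ≈ 144.4111765
V = pitch²·Σt = 1.41²·245499/1700 = 287.104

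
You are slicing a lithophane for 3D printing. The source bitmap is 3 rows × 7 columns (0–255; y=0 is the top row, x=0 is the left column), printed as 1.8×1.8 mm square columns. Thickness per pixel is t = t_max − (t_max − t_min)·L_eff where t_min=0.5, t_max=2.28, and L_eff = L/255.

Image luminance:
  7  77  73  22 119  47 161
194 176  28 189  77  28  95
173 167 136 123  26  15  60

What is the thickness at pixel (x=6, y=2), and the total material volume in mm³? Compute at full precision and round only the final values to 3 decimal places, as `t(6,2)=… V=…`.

span = t_max - t_min = 2.28 - 0.5 = 1.780
L(6,2) = 60, L_eff = 60/255 = 0.235294
t(6,2) = 2.28 - 1.780·0.235294 = 1.861
Σt over all 3·7 pixels = 433093/12750 ≈ 33.9680784
V = pitch²·Σt = 1.8²·433093/12750 = 110.057

t(6,2)=1.861 V=110.057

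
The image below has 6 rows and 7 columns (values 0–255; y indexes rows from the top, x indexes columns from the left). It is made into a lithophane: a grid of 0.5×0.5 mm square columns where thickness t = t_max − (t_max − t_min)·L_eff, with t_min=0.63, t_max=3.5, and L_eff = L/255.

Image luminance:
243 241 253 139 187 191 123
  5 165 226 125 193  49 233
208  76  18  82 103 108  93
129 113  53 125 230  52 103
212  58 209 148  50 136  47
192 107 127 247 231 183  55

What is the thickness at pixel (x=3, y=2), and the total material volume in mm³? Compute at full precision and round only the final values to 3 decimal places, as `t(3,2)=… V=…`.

t(3,2)=2.577 V=20.239

span = t_max - t_min = 3.5 - 0.63 = 2.870
L(3,2) = 82, L_eff = 82/255 = 0.321569
t(3,2) = 3.5 - 2.870·0.321569 = 2.577
Σt over all 6·7 pixels = 172032/2125 ≈ 80.9562353
V = pitch²·Σt = 0.5²·172032/2125 = 20.239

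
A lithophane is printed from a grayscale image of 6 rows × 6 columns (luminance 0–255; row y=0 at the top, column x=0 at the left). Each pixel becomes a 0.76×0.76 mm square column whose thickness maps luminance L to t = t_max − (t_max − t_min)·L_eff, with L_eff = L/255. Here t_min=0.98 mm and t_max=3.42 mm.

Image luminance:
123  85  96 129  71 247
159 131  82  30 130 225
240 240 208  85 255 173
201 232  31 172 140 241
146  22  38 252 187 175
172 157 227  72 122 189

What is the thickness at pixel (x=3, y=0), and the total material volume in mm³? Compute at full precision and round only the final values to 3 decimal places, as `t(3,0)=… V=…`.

t(3,0)=2.186 V=40.799

span = t_max - t_min = 3.42 - 0.98 = 2.440
L(3,0) = 129, L_eff = 129/255 = 0.505882
t(3,0) = 3.42 - 2.440·0.505882 = 2.186
Σt over all 6·6 pixels = 90061/1275 ≈ 70.6360784
V = pitch²·Σt = 0.76²·90061/1275 = 40.799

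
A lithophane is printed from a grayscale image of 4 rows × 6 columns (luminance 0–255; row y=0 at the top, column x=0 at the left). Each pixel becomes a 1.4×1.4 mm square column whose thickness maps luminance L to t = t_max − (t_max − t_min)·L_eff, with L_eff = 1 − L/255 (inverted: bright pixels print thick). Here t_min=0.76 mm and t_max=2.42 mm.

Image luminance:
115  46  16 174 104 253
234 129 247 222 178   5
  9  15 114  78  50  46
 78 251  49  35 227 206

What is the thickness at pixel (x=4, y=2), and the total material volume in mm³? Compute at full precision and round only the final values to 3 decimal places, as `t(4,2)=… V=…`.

t(4,2)=1.085 V=72.510

span = t_max - t_min = 2.42 - 0.76 = 1.660
L(4,2) = 50, L_eff = 1 - 50/255 = 0.803922 (inverted)
t(4,2) = 2.42 - 1.660·0.803922 = 1.085
Σt over all 4·6 pixels = 471683/12750 ≈ 36.9947451
V = pitch²·Σt = 1.4²·471683/12750 = 72.510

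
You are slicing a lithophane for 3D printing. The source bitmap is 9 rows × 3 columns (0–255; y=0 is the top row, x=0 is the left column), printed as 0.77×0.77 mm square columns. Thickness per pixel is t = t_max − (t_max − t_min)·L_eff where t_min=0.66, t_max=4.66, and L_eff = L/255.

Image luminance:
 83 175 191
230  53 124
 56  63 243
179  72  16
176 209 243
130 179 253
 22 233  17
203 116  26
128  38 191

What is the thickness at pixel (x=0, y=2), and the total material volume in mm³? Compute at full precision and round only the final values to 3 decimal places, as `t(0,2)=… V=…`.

span = t_max - t_min = 4.66 - 0.66 = 4.000
L(0,2) = 56, L_eff = 56/255 = 0.219608
t(0,2) = 4.66 - 4.000·0.219608 = 3.782
Σt over all 9·3 pixels = 174881/2550 ≈ 68.5807843
V = pitch²·Σt = 0.77²·174881/2550 = 40.662

t(0,2)=3.782 V=40.662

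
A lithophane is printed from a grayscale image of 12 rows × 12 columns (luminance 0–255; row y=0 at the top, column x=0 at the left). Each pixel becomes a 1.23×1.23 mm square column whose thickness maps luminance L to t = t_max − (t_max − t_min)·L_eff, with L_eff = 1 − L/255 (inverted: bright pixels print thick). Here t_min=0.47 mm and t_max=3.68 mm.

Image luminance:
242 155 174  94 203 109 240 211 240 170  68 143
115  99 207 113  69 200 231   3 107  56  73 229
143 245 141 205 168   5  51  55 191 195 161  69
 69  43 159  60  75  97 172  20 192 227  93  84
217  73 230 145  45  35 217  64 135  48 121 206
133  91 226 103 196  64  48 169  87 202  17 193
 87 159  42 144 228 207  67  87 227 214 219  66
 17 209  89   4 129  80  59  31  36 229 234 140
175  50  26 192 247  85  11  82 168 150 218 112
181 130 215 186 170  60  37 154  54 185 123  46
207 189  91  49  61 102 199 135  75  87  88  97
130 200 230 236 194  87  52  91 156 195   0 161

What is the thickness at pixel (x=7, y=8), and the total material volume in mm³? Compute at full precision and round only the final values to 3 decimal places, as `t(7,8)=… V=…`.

t(7,8)=1.502 V=458.701

span = t_max - t_min = 3.68 - 0.47 = 3.210
L(7,8) = 82, L_eff = 1 - 82/255 = 0.678431 (inverted)
t(7,8) = 3.68 - 3.210·0.678431 = 1.502
Σt over all 12·12 pixels = 2577143/8500 ≈ 303.1932941
V = pitch²·Σt = 1.23²·2577143/8500 = 458.701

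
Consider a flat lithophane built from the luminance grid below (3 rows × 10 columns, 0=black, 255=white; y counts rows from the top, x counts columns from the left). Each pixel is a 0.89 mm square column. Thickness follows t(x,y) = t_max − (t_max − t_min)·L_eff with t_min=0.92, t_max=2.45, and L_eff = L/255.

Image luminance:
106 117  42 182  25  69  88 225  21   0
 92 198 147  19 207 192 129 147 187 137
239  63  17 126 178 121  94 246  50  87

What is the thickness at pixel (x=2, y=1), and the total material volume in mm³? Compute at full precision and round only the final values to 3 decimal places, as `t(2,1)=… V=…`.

span = t_max - t_min = 2.45 - 0.92 = 1.530
L(2,1) = 147, L_eff = 147/255 = 0.576471
t(2,1) = 2.45 - 1.530·0.576471 = 1.568
Σt over all 3·10 pixels = 52.194
V = pitch²·Σt = 0.89²·52.194 = 41.343

t(2,1)=1.568 V=41.343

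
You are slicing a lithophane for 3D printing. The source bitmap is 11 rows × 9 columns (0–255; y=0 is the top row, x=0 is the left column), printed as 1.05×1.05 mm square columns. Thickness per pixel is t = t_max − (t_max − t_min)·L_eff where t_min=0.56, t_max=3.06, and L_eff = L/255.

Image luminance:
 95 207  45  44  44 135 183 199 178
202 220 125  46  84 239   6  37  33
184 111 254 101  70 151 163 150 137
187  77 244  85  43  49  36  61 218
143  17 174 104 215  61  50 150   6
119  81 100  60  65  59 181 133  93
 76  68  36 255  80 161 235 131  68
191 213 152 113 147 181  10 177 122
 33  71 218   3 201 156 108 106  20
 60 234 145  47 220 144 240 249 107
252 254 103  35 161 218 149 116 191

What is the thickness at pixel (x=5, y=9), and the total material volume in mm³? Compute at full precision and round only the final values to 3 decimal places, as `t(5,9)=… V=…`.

span = t_max - t_min = 3.06 - 0.56 = 2.500
L(5,9) = 144, L_eff = 144/255 = 0.564706
t(5,9) = 3.06 - 2.500·0.564706 = 1.648
Σt over all 11·9 pixels = 229861/1275 ≈ 180.2831373
V = pitch²·Σt = 1.05²·229861/1275 = 198.762

t(5,9)=1.648 V=198.762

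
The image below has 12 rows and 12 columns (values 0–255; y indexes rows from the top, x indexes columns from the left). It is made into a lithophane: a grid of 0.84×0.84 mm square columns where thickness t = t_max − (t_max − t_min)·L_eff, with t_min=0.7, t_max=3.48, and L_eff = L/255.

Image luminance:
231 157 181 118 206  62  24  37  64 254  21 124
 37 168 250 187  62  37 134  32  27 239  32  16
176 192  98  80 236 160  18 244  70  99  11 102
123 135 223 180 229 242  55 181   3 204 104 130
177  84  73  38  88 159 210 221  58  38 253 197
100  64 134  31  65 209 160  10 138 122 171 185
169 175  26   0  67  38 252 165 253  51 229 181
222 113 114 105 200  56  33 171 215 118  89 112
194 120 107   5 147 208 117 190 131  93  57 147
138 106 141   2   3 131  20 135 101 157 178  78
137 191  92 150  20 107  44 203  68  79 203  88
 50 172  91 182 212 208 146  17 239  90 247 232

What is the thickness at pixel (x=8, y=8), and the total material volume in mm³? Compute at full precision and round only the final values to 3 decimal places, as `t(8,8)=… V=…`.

span = t_max - t_min = 3.48 - 0.7 = 2.780
L(8,8) = 131, L_eff = 131/255 = 0.513725
t(8,8) = 3.48 - 2.780·0.513725 = 2.052
Σt over all 12·12 pixels = 645378/2125 ≈ 303.7072941
V = pitch²·Σt = 0.84²·645378/2125 = 214.296

t(8,8)=2.052 V=214.296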